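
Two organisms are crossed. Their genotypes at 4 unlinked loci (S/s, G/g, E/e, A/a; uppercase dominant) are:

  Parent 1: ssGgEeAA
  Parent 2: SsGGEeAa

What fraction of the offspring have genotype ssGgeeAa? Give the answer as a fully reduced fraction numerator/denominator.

ssGgEeAA gametes: sGEA×4, sGeA×4, sgEA×4, sgeA×4
SsGGEeAa gametes: SGEA×2, SGEa×2, SGeA×2, SGea×2, sGEA×2, sGEa×2, sGeA×2, sGea×2
ssGgEeAA×SsGGEeAa grid (16·16=256): SsGGEEAA=8 SsGGEEAa=8 SsGGEeAA=16 SsGGEeAa=16 SsGGeeAA=8 SsGGeeAa=8 SsGgEEAA=8 SsGgEEAa=8 SsGgEeAA=16 SsGgEeAa=16 SsGgeeAA=8 SsGgeeAa=8 ssGGEEAA=8 ssGGEEAa=8 ssGGEeAA=16 ssGGEeAa=16 ssGGeeAA=8 ssGGeeAa=8 ssGgEEAA=8 ssGgEEAa=8 ssGgEeAA=16 ssGgEeAa=16 ssGgeeAA=8 ssGgeeAa=8
ssGgeeAa hits 8/256; gcd=8; 8÷8/256÷8 = 1/32

P(ssGgeeAa) = 1/32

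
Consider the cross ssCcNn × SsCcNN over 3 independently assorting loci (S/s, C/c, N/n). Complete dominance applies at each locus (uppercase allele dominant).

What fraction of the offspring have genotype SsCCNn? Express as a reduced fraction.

P(SsCCNn) = 1/16

ssCcNn gametes: sCN×2, sCn×2, scN×2, scn×2
SsCcNN gametes: SCN×2, ScN×2, sCN×2, scN×2
ssCcNn×SsCcNN grid (8·8=64): SsCCNN=4 SsCCNn=4 SsCcNN=8 SsCcNn=8 SsccNN=4 SsccNn=4 ssCCNN=4 ssCCNn=4 ssCcNN=8 ssCcNn=8 ssccNN=4 ssccNn=4
SsCCNn hits 4/64; gcd=4; 4÷4/64÷4 = 1/16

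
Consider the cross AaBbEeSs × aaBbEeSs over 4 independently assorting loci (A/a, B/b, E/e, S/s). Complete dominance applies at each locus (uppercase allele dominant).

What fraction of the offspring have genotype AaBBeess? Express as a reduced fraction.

P(AaBBeess) = 1/128

AaBbEeSs gametes: ABES×1, ABEs×1, ABeS×1, ABes×1, AbES×1, AbEs×1, AbeS×1, Abes×1, aBES×1, aBEs×1, aBeS×1, aBes×1, abES×1, abEs×1, abeS×1, abes×1
aaBbEeSs gametes: aBES×2, aBEs×2, aBeS×2, aBes×2, abES×2, abEs×2, abeS×2, abes×2
AaBbEeSs×aaBbEeSs grid (16·16=256): AaBBEESS=2 AaBBEESs=4 AaBBEEss=2 AaBBEeSS=4 AaBBEeSs=8 AaBBEess=4 AaBBeeSS=2 AaBBeeSs=4 AaBBeess=2 AaBbEESS=4 AaBbEESs=8 AaBbEEss=4 AaBbEeSS=8 AaBbEeSs=16 AaBbEess=8 AaBbeeSS=4 AaBbeeSs=8 AaBbeess=4 AabbEESS=2 AabbEESs=4 AabbEEss=2 AabbEeSS=4 AabbEeSs=8 AabbEess=4 AabbeeSS=2 AabbeeSs=4 Aabbeess=2 aaBBEESS=2 aaBBEESs=4 aaBBEEss=2 aaBBEeSS=4 aaBBEeSs=8 aaBBEess=4 aaBBeeSS=2 aaBBeeSs=4 aaBBeess=2 aaBbEESS=4 aaBbEESs=8 aaBbEEss=4 aaBbEeSS=8 aaBbEeSs=16 aaBbEess=8 aaBbeeSS=4 aaBbeeSs=8 aaBbeess=4 aabbEESS=2 aabbEESs=4 aabbEEss=2 aabbEeSS=4 aabbEeSs=8 aabbEess=4 aabbeeSS=2 aabbeeSs=4 aabbeess=2
AaBBeess hits 2/256; gcd=2; 2÷2/256÷2 = 1/128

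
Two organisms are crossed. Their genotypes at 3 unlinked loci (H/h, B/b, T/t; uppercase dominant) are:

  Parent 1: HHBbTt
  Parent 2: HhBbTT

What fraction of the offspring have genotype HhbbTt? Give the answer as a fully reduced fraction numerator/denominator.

P(HhbbTt) = 1/16

HHBbTt gametes: HBT×2, HBt×2, HbT×2, Hbt×2
HhBbTT gametes: HBT×2, HbT×2, hBT×2, hbT×2
HHBbTt×HhBbTT grid (8·8=64): HHBBTT=4 HHBBTt=4 HHBbTT=8 HHBbTt=8 HHbbTT=4 HHbbTt=4 HhBBTT=4 HhBBTt=4 HhBbTT=8 HhBbTt=8 HhbbTT=4 HhbbTt=4
HhbbTt hits 4/64; gcd=4; 4÷4/64÷4 = 1/16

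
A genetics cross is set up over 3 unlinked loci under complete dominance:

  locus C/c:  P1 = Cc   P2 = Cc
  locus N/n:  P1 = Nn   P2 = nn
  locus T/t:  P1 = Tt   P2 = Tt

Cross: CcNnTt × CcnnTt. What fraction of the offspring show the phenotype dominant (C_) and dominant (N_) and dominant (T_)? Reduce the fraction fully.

P(C_ N_ T_) = 9/32

CcNnTt gametes: CNT×1, CNt×1, CnT×1, Cnt×1, cNT×1, cNt×1, cnT×1, cnt×1
CcnnTt gametes: CnT×2, Cnt×2, cnT×2, cnt×2
CcNnTt×CcnnTt grid (8·8=64): CCNnTT=2 CCNnTt=4 CCNntt=2 CCnnTT=2 CCnnTt=4 CCnntt=2 CcNnTT=4 CcNnTt=8 CcNntt=4 CcnnTT=4 CcnnTt=8 Ccnntt=4 ccNnTT=2 ccNnTt=4 ccNntt=2 ccnnTT=2 ccnnTt=4 ccnntt=2
C_ N_ T_ hits 18/64; gcd=2; 18÷2/64÷2 = 9/32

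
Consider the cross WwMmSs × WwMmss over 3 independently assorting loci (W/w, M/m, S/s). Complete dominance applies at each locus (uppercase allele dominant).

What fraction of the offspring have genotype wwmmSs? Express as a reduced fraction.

P(wwmmSs) = 1/32

WwMmSs gametes: WMS×1, WMs×1, WmS×1, Wms×1, wMS×1, wMs×1, wmS×1, wms×1
WwMmss gametes: WMs×2, Wms×2, wMs×2, wms×2
WwMmSs×WwMmss grid (8·8=64): WWMMSs=2 WWMMss=2 WWMmSs=4 WWMmss=4 WWmmSs=2 WWmmss=2 WwMMSs=4 WwMMss=4 WwMmSs=8 WwMmss=8 WwmmSs=4 Wwmmss=4 wwMMSs=2 wwMMss=2 wwMmSs=4 wwMmss=4 wwmmSs=2 wwmmss=2
wwmmSs hits 2/64; gcd=2; 2÷2/64÷2 = 1/32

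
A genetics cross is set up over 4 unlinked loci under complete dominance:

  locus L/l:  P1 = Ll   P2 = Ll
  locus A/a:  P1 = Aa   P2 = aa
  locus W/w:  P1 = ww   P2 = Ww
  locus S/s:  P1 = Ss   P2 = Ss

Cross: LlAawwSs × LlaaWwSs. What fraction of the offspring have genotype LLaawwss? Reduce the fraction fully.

LlAawwSs gametes: LAwS×2, LAws×2, LawS×2, Laws×2, lAwS×2, lAws×2, lawS×2, laws×2
LlaaWwSs gametes: LaWS×2, LaWs×2, LawS×2, Laws×2, laWS×2, laWs×2, lawS×2, laws×2
LlAawwSs×LlaaWwSs grid (16·16=256): LLAaWwSS=4 LLAaWwSs=8 LLAaWwss=4 LLAawwSS=4 LLAawwSs=8 LLAawwss=4 LLaaWwSS=4 LLaaWwSs=8 LLaaWwss=4 LLaawwSS=4 LLaawwSs=8 LLaawwss=4 LlAaWwSS=8 LlAaWwSs=16 LlAaWwss=8 LlAawwSS=8 LlAawwSs=16 LlAawwss=8 LlaaWwSS=8 LlaaWwSs=16 LlaaWwss=8 LlaawwSS=8 LlaawwSs=16 Llaawwss=8 llAaWwSS=4 llAaWwSs=8 llAaWwss=4 llAawwSS=4 llAawwSs=8 llAawwss=4 llaaWwSS=4 llaaWwSs=8 llaaWwss=4 llaawwSS=4 llaawwSs=8 llaawwss=4
LLaawwss hits 4/256; gcd=4; 4÷4/256÷4 = 1/64

P(LLaawwss) = 1/64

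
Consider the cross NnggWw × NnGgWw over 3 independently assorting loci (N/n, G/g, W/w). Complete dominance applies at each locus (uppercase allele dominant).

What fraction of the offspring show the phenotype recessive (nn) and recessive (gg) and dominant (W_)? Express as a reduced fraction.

P(nn gg W_) = 3/32

NnggWw gametes: NgW×2, Ngw×2, ngW×2, ngw×2
NnGgWw gametes: NGW×1, NGw×1, NgW×1, Ngw×1, nGW×1, nGw×1, ngW×1, ngw×1
NnggWw×NnGgWw grid (8·8=64): NNGgWW=2 NNGgWw=4 NNGgww=2 NNggWW=2 NNggWw=4 NNggww=2 NnGgWW=4 NnGgWw=8 NnGgww=4 NnggWW=4 NnggWw=8 Nnggww=4 nnGgWW=2 nnGgWw=4 nnGgww=2 nnggWW=2 nnggWw=4 nnggww=2
nn gg W_ hits 6/64; gcd=2; 6÷2/64÷2 = 3/32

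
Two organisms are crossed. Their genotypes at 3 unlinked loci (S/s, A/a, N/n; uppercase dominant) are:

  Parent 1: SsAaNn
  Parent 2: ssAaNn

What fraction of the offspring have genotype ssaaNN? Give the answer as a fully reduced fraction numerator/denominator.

SsAaNn gametes: SAN×1, SAn×1, SaN×1, San×1, sAN×1, sAn×1, saN×1, san×1
ssAaNn gametes: sAN×2, sAn×2, saN×2, san×2
SsAaNn×ssAaNn grid (8·8=64): SsAANN=2 SsAANn=4 SsAAnn=2 SsAaNN=4 SsAaNn=8 SsAann=4 SsaaNN=2 SsaaNn=4 Ssaann=2 ssAANN=2 ssAANn=4 ssAAnn=2 ssAaNN=4 ssAaNn=8 ssAann=4 ssaaNN=2 ssaaNn=4 ssaann=2
ssaaNN hits 2/64; gcd=2; 2÷2/64÷2 = 1/32

P(ssaaNN) = 1/32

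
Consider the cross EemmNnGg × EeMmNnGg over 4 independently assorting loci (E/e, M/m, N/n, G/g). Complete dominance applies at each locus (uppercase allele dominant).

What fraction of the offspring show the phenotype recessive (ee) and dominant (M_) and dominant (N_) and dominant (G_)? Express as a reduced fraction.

P(ee M_ N_ G_) = 9/128

EemmNnGg gametes: EmNG×2, EmNg×2, EmnG×2, Emng×2, emNG×2, emNg×2, emnG×2, emng×2
EeMmNnGg gametes: EMNG×1, EMNg×1, EMnG×1, EMng×1, EmNG×1, EmNg×1, EmnG×1, Emng×1, eMNG×1, eMNg×1, eMnG×1, eMng×1, emNG×1, emNg×1, emnG×1, emng×1
EemmNnGg×EeMmNnGg grid (16·16=256): EEMmNNGG=2 EEMmNNGg=4 EEMmNNgg=2 EEMmNnGG=4 EEMmNnGg=8 EEMmNngg=4 EEMmnnGG=2 EEMmnnGg=4 EEMmnngg=2 EEmmNNGG=2 EEmmNNGg=4 EEmmNNgg=2 EEmmNnGG=4 EEmmNnGg=8 EEmmNngg=4 EEmmnnGG=2 EEmmnnGg=4 EEmmnngg=2 EeMmNNGG=4 EeMmNNGg=8 EeMmNNgg=4 EeMmNnGG=8 EeMmNnGg=16 EeMmNngg=8 EeMmnnGG=4 EeMmnnGg=8 EeMmnngg=4 EemmNNGG=4 EemmNNGg=8 EemmNNgg=4 EemmNnGG=8 EemmNnGg=16 EemmNngg=8 EemmnnGG=4 EemmnnGg=8 Eemmnngg=4 eeMmNNGG=2 eeMmNNGg=4 eeMmNNgg=2 eeMmNnGG=4 eeMmNnGg=8 eeMmNngg=4 eeMmnnGG=2 eeMmnnGg=4 eeMmnngg=2 eemmNNGG=2 eemmNNGg=4 eemmNNgg=2 eemmNnGG=4 eemmNnGg=8 eemmNngg=4 eemmnnGG=2 eemmnnGg=4 eemmnngg=2
ee M_ N_ G_ hits 18/256; gcd=2; 18÷2/256÷2 = 9/128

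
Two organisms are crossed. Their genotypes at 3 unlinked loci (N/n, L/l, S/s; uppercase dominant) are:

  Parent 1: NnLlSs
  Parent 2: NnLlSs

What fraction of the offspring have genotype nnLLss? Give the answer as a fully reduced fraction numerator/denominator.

P(nnLLss) = 1/64

NnLlSs gametes: NLS×1, NLs×1, NlS×1, Nls×1, nLS×1, nLs×1, nlS×1, nls×1
NnLlSs gametes: NLS×1, NLs×1, NlS×1, Nls×1, nLS×1, nLs×1, nlS×1, nls×1
NnLlSs×NnLlSs grid (8·8=64): NNLLSS=1 NNLLSs=2 NNLLss=1 NNLlSS=2 NNLlSs=4 NNLlss=2 NNllSS=1 NNllSs=2 NNllss=1 NnLLSS=2 NnLLSs=4 NnLLss=2 NnLlSS=4 NnLlSs=8 NnLlss=4 NnllSS=2 NnllSs=4 Nnllss=2 nnLLSS=1 nnLLSs=2 nnLLss=1 nnLlSS=2 nnLlSs=4 nnLlss=2 nnllSS=1 nnllSs=2 nnllss=1
nnLLss hits 1/64; gcd=1; 1÷1/64÷1 = 1/64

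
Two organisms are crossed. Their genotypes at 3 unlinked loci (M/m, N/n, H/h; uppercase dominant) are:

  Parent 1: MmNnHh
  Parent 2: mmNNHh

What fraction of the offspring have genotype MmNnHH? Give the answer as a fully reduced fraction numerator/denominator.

P(MmNnHH) = 1/16

MmNnHh gametes: MNH×1, MNh×1, MnH×1, Mnh×1, mNH×1, mNh×1, mnH×1, mnh×1
mmNNHh gametes: mNH×4, mNh×4
MmNnHh×mmNNHh grid (8·8=64): MmNNHH=4 MmNNHh=8 MmNNhh=4 MmNnHH=4 MmNnHh=8 MmNnhh=4 mmNNHH=4 mmNNHh=8 mmNNhh=4 mmNnHH=4 mmNnHh=8 mmNnhh=4
MmNnHH hits 4/64; gcd=4; 4÷4/64÷4 = 1/16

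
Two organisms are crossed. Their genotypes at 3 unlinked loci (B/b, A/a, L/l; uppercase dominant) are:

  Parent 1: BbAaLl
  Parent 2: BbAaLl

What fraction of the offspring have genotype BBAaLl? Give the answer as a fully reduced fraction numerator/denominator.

BbAaLl gametes: BAL×1, BAl×1, BaL×1, Bal×1, bAL×1, bAl×1, baL×1, bal×1
BbAaLl gametes: BAL×1, BAl×1, BaL×1, Bal×1, bAL×1, bAl×1, baL×1, bal×1
BbAaLl×BbAaLl grid (8·8=64): BBAALL=1 BBAALl=2 BBAAll=1 BBAaLL=2 BBAaLl=4 BBAall=2 BBaaLL=1 BBaaLl=2 BBaall=1 BbAALL=2 BbAALl=4 BbAAll=2 BbAaLL=4 BbAaLl=8 BbAall=4 BbaaLL=2 BbaaLl=4 Bbaall=2 bbAALL=1 bbAALl=2 bbAAll=1 bbAaLL=2 bbAaLl=4 bbAall=2 bbaaLL=1 bbaaLl=2 bbaall=1
BBAaLl hits 4/64; gcd=4; 4÷4/64÷4 = 1/16

P(BBAaLl) = 1/16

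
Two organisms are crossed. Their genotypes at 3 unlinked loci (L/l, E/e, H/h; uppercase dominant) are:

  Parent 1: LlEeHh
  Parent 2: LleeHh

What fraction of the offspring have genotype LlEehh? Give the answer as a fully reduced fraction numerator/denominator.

P(LlEehh) = 1/16

LlEeHh gametes: LEH×1, LEh×1, LeH×1, Leh×1, lEH×1, lEh×1, leH×1, leh×1
LleeHh gametes: LeH×2, Leh×2, leH×2, leh×2
LlEeHh×LleeHh grid (8·8=64): LLEeHH=2 LLEeHh=4 LLEehh=2 LLeeHH=2 LLeeHh=4 LLeehh=2 LlEeHH=4 LlEeHh=8 LlEehh=4 LleeHH=4 LleeHh=8 Lleehh=4 llEeHH=2 llEeHh=4 llEehh=2 lleeHH=2 lleeHh=4 lleehh=2
LlEehh hits 4/64; gcd=4; 4÷4/64÷4 = 1/16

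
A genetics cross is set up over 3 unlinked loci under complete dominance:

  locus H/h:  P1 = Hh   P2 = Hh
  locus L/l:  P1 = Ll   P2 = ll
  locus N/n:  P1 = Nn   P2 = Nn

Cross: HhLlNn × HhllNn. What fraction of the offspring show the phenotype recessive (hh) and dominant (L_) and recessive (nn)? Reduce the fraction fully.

P(hh L_ nn) = 1/32

HhLlNn gametes: HLN×1, HLn×1, HlN×1, Hln×1, hLN×1, hLn×1, hlN×1, hln×1
HhllNn gametes: HlN×2, Hln×2, hlN×2, hln×2
HhLlNn×HhllNn grid (8·8=64): HHLlNN=2 HHLlNn=4 HHLlnn=2 HHllNN=2 HHllNn=4 HHllnn=2 HhLlNN=4 HhLlNn=8 HhLlnn=4 HhllNN=4 HhllNn=8 Hhllnn=4 hhLlNN=2 hhLlNn=4 hhLlnn=2 hhllNN=2 hhllNn=4 hhllnn=2
hh L_ nn hits 2/64; gcd=2; 2÷2/64÷2 = 1/32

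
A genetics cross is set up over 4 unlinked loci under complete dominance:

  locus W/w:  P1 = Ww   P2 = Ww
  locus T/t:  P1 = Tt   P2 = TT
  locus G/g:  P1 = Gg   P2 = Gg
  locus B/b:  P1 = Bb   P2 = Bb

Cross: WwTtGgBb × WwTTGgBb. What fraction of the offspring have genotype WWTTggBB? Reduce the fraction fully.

WwTtGgBb gametes: WTGB×1, WTGb×1, WTgB×1, WTgb×1, WtGB×1, WtGb×1, WtgB×1, Wtgb×1, wTGB×1, wTGb×1, wTgB×1, wTgb×1, wtGB×1, wtGb×1, wtgB×1, wtgb×1
WwTTGgBb gametes: WTGB×2, WTGb×2, WTgB×2, WTgb×2, wTGB×2, wTGb×2, wTgB×2, wTgb×2
WwTtGgBb×WwTTGgBb grid (16·16=256): WWTTGGBB=2 WWTTGGBb=4 WWTTGGbb=2 WWTTGgBB=4 WWTTGgBb=8 WWTTGgbb=4 WWTTggBB=2 WWTTggBb=4 WWTTggbb=2 WWTtGGBB=2 WWTtGGBb=4 WWTtGGbb=2 WWTtGgBB=4 WWTtGgBb=8 WWTtGgbb=4 WWTtggBB=2 WWTtggBb=4 WWTtggbb=2 WwTTGGBB=4 WwTTGGBb=8 WwTTGGbb=4 WwTTGgBB=8 WwTTGgBb=16 WwTTGgbb=8 WwTTggBB=4 WwTTggBb=8 WwTTggbb=4 WwTtGGBB=4 WwTtGGBb=8 WwTtGGbb=4 WwTtGgBB=8 WwTtGgBb=16 WwTtGgbb=8 WwTtggBB=4 WwTtggBb=8 WwTtggbb=4 wwTTGGBB=2 wwTTGGBb=4 wwTTGGbb=2 wwTTGgBB=4 wwTTGgBb=8 wwTTGgbb=4 wwTTggBB=2 wwTTggBb=4 wwTTggbb=2 wwTtGGBB=2 wwTtGGBb=4 wwTtGGbb=2 wwTtGgBB=4 wwTtGgBb=8 wwTtGgbb=4 wwTtggBB=2 wwTtggBb=4 wwTtggbb=2
WWTTggBB hits 2/256; gcd=2; 2÷2/256÷2 = 1/128

P(WWTTggBB) = 1/128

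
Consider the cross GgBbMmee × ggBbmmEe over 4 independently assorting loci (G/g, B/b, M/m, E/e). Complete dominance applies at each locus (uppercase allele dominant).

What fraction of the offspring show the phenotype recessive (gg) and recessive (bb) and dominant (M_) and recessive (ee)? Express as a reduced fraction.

GgBbMmee gametes: GBMe×2, GBme×2, GbMe×2, Gbme×2, gBMe×2, gBme×2, gbMe×2, gbme×2
ggBbmmEe gametes: gBmE×4, gBme×4, gbmE×4, gbme×4
GgBbMmee×ggBbmmEe grid (16·16=256): GgBBMmEe=8 GgBBMmee=8 GgBBmmEe=8 GgBBmmee=8 GgBbMmEe=16 GgBbMmee=16 GgBbmmEe=16 GgBbmmee=16 GgbbMmEe=8 GgbbMmee=8 GgbbmmEe=8 Ggbbmmee=8 ggBBMmEe=8 ggBBMmee=8 ggBBmmEe=8 ggBBmmee=8 ggBbMmEe=16 ggBbMmee=16 ggBbmmEe=16 ggBbmmee=16 ggbbMmEe=8 ggbbMmee=8 ggbbmmEe=8 ggbbmmee=8
gg bb M_ ee hits 8/256; gcd=8; 8÷8/256÷8 = 1/32

P(gg bb M_ ee) = 1/32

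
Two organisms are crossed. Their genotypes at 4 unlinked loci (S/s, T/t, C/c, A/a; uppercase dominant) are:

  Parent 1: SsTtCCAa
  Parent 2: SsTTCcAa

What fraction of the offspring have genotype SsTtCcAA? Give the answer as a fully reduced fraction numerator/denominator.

SsTtCCAa gametes: STCA×2, STCa×2, StCA×2, StCa×2, sTCA×2, sTCa×2, stCA×2, stCa×2
SsTTCcAa gametes: STCA×2, STCa×2, STcA×2, STca×2, sTCA×2, sTCa×2, sTcA×2, sTca×2
SsTtCCAa×SsTTCcAa grid (16·16=256): SSTTCCAA=4 SSTTCCAa=8 SSTTCCaa=4 SSTTCcAA=4 SSTTCcAa=8 SSTTCcaa=4 SSTtCCAA=4 SSTtCCAa=8 SSTtCCaa=4 SSTtCcAA=4 SSTtCcAa=8 SSTtCcaa=4 SsTTCCAA=8 SsTTCCAa=16 SsTTCCaa=8 SsTTCcAA=8 SsTTCcAa=16 SsTTCcaa=8 SsTtCCAA=8 SsTtCCAa=16 SsTtCCaa=8 SsTtCcAA=8 SsTtCcAa=16 SsTtCcaa=8 ssTTCCAA=4 ssTTCCAa=8 ssTTCCaa=4 ssTTCcAA=4 ssTTCcAa=8 ssTTCcaa=4 ssTtCCAA=4 ssTtCCAa=8 ssTtCCaa=4 ssTtCcAA=4 ssTtCcAa=8 ssTtCcaa=4
SsTtCcAA hits 8/256; gcd=8; 8÷8/256÷8 = 1/32

P(SsTtCcAA) = 1/32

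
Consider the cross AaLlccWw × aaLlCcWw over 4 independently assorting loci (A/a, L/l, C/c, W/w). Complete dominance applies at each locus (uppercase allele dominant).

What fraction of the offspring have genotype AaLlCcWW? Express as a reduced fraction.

P(AaLlCcWW) = 1/32

AaLlccWw gametes: ALcW×2, ALcw×2, AlcW×2, Alcw×2, aLcW×2, aLcw×2, alcW×2, alcw×2
aaLlCcWw gametes: aLCW×2, aLCw×2, aLcW×2, aLcw×2, alCW×2, alCw×2, alcW×2, alcw×2
AaLlccWw×aaLlCcWw grid (16·16=256): AaLLCcWW=4 AaLLCcWw=8 AaLLCcww=4 AaLLccWW=4 AaLLccWw=8 AaLLccww=4 AaLlCcWW=8 AaLlCcWw=16 AaLlCcww=8 AaLlccWW=8 AaLlccWw=16 AaLlccww=8 AallCcWW=4 AallCcWw=8 AallCcww=4 AallccWW=4 AallccWw=8 Aallccww=4 aaLLCcWW=4 aaLLCcWw=8 aaLLCcww=4 aaLLccWW=4 aaLLccWw=8 aaLLccww=4 aaLlCcWW=8 aaLlCcWw=16 aaLlCcww=8 aaLlccWW=8 aaLlccWw=16 aaLlccww=8 aallCcWW=4 aallCcWw=8 aallCcww=4 aallccWW=4 aallccWw=8 aallccww=4
AaLlCcWW hits 8/256; gcd=8; 8÷8/256÷8 = 1/32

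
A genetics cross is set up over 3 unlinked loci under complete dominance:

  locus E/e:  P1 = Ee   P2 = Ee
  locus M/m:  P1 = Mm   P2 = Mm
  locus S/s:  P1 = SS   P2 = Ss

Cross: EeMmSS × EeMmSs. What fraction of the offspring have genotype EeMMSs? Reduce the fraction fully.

P(EeMMSs) = 1/16

EeMmSS gametes: EMS×2, EmS×2, eMS×2, emS×2
EeMmSs gametes: EMS×1, EMs×1, EmS×1, Ems×1, eMS×1, eMs×1, emS×1, ems×1
EeMmSS×EeMmSs grid (8·8=64): EEMMSS=2 EEMMSs=2 EEMmSS=4 EEMmSs=4 EEmmSS=2 EEmmSs=2 EeMMSS=4 EeMMSs=4 EeMmSS=8 EeMmSs=8 EemmSS=4 EemmSs=4 eeMMSS=2 eeMMSs=2 eeMmSS=4 eeMmSs=4 eemmSS=2 eemmSs=2
EeMMSs hits 4/64; gcd=4; 4÷4/64÷4 = 1/16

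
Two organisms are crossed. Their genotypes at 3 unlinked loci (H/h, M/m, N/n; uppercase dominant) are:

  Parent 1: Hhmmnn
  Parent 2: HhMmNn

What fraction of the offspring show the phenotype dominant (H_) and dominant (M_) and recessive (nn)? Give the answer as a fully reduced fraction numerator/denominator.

Hhmmnn gametes: Hmn×4, hmn×4
HhMmNn gametes: HMN×1, HMn×1, HmN×1, Hmn×1, hMN×1, hMn×1, hmN×1, hmn×1
Hhmmnn×HhMmNn grid (8·8=64): HHMmNn=4 HHMmnn=4 HHmmNn=4 HHmmnn=4 HhMmNn=8 HhMmnn=8 HhmmNn=8 Hhmmnn=8 hhMmNn=4 hhMmnn=4 hhmmNn=4 hhmmnn=4
H_ M_ nn hits 12/64; gcd=4; 12÷4/64÷4 = 3/16

P(H_ M_ nn) = 3/16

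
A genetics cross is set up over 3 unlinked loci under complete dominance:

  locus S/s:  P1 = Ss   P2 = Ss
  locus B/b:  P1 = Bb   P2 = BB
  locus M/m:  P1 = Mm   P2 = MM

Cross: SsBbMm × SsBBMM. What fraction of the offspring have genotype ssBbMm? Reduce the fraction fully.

P(ssBbMm) = 1/16

SsBbMm gametes: SBM×1, SBm×1, SbM×1, Sbm×1, sBM×1, sBm×1, sbM×1, sbm×1
SsBBMM gametes: SBM×4, sBM×4
SsBbMm×SsBBMM grid (8·8=64): SSBBMM=4 SSBBMm=4 SSBbMM=4 SSBbMm=4 SsBBMM=8 SsBBMm=8 SsBbMM=8 SsBbMm=8 ssBBMM=4 ssBBMm=4 ssBbMM=4 ssBbMm=4
ssBbMm hits 4/64; gcd=4; 4÷4/64÷4 = 1/16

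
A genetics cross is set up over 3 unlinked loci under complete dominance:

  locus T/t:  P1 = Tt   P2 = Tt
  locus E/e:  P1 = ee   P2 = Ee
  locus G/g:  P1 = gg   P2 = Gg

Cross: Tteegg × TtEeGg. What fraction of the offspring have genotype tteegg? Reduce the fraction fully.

P(tteegg) = 1/16

Tteegg gametes: Teg×4, teg×4
TtEeGg gametes: TEG×1, TEg×1, TeG×1, Teg×1, tEG×1, tEg×1, teG×1, teg×1
Tteegg×TtEeGg grid (8·8=64): TTEeGg=4 TTEegg=4 TTeeGg=4 TTeegg=4 TtEeGg=8 TtEegg=8 TteeGg=8 Tteegg=8 ttEeGg=4 ttEegg=4 tteeGg=4 tteegg=4
tteegg hits 4/64; gcd=4; 4÷4/64÷4 = 1/16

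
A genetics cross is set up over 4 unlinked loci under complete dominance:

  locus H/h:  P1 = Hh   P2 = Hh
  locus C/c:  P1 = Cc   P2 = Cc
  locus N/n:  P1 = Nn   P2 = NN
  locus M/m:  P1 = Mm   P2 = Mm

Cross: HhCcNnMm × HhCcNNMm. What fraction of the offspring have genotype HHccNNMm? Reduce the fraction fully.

HhCcNnMm gametes: HCNM×1, HCNm×1, HCnM×1, HCnm×1, HcNM×1, HcNm×1, HcnM×1, Hcnm×1, hCNM×1, hCNm×1, hCnM×1, hCnm×1, hcNM×1, hcNm×1, hcnM×1, hcnm×1
HhCcNNMm gametes: HCNM×2, HCNm×2, HcNM×2, HcNm×2, hCNM×2, hCNm×2, hcNM×2, hcNm×2
HhCcNnMm×HhCcNNMm grid (16·16=256): HHCCNNMM=2 HHCCNNMm=4 HHCCNNmm=2 HHCCNnMM=2 HHCCNnMm=4 HHCCNnmm=2 HHCcNNMM=4 HHCcNNMm=8 HHCcNNmm=4 HHCcNnMM=4 HHCcNnMm=8 HHCcNnmm=4 HHccNNMM=2 HHccNNMm=4 HHccNNmm=2 HHccNnMM=2 HHccNnMm=4 HHccNnmm=2 HhCCNNMM=4 HhCCNNMm=8 HhCCNNmm=4 HhCCNnMM=4 HhCCNnMm=8 HhCCNnmm=4 HhCcNNMM=8 HhCcNNMm=16 HhCcNNmm=8 HhCcNnMM=8 HhCcNnMm=16 HhCcNnmm=8 HhccNNMM=4 HhccNNMm=8 HhccNNmm=4 HhccNnMM=4 HhccNnMm=8 HhccNnmm=4 hhCCNNMM=2 hhCCNNMm=4 hhCCNNmm=2 hhCCNnMM=2 hhCCNnMm=4 hhCCNnmm=2 hhCcNNMM=4 hhCcNNMm=8 hhCcNNmm=4 hhCcNnMM=4 hhCcNnMm=8 hhCcNnmm=4 hhccNNMM=2 hhccNNMm=4 hhccNNmm=2 hhccNnMM=2 hhccNnMm=4 hhccNnmm=2
HHccNNMm hits 4/256; gcd=4; 4÷4/256÷4 = 1/64

P(HHccNNMm) = 1/64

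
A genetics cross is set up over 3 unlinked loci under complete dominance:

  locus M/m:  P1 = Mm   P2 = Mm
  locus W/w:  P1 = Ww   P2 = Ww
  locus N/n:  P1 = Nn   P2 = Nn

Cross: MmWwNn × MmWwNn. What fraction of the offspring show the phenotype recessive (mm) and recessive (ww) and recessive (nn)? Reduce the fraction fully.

P(mm ww nn) = 1/64

MmWwNn gametes: MWN×1, MWn×1, MwN×1, Mwn×1, mWN×1, mWn×1, mwN×1, mwn×1
MmWwNn gametes: MWN×1, MWn×1, MwN×1, Mwn×1, mWN×1, mWn×1, mwN×1, mwn×1
MmWwNn×MmWwNn grid (8·8=64): MMWWNN=1 MMWWNn=2 MMWWnn=1 MMWwNN=2 MMWwNn=4 MMWwnn=2 MMwwNN=1 MMwwNn=2 MMwwnn=1 MmWWNN=2 MmWWNn=4 MmWWnn=2 MmWwNN=4 MmWwNn=8 MmWwnn=4 MmwwNN=2 MmwwNn=4 Mmwwnn=2 mmWWNN=1 mmWWNn=2 mmWWnn=1 mmWwNN=2 mmWwNn=4 mmWwnn=2 mmwwNN=1 mmwwNn=2 mmwwnn=1
mm ww nn hits 1/64; gcd=1; 1÷1/64÷1 = 1/64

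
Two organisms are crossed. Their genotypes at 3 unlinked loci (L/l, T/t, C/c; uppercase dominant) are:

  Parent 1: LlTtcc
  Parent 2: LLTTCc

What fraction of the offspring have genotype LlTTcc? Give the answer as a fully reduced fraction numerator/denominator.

LlTtcc gametes: LTc×2, Ltc×2, lTc×2, ltc×2
LLTTCc gametes: LTC×4, LTc×4
LlTtcc×LLTTCc grid (8·8=64): LLTTCc=8 LLTTcc=8 LLTtCc=8 LLTtcc=8 LlTTCc=8 LlTTcc=8 LlTtCc=8 LlTtcc=8
LlTTcc hits 8/64; gcd=8; 8÷8/64÷8 = 1/8

P(LlTTcc) = 1/8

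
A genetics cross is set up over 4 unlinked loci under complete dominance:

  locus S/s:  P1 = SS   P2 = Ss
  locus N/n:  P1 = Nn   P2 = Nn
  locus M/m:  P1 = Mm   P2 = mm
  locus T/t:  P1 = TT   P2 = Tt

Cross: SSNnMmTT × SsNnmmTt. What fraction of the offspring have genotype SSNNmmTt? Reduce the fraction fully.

SSNnMmTT gametes: SNMT×4, SNmT×4, SnMT×4, SnmT×4
SsNnmmTt gametes: SNmT×2, SNmt×2, SnmT×2, Snmt×2, sNmT×2, sNmt×2, snmT×2, snmt×2
SSNnMmTT×SsNnmmTt grid (16·16=256): SSNNMmTT=8 SSNNMmTt=8 SSNNmmTT=8 SSNNmmTt=8 SSNnMmTT=16 SSNnMmTt=16 SSNnmmTT=16 SSNnmmTt=16 SSnnMmTT=8 SSnnMmTt=8 SSnnmmTT=8 SSnnmmTt=8 SsNNMmTT=8 SsNNMmTt=8 SsNNmmTT=8 SsNNmmTt=8 SsNnMmTT=16 SsNnMmTt=16 SsNnmmTT=16 SsNnmmTt=16 SsnnMmTT=8 SsnnMmTt=8 SsnnmmTT=8 SsnnmmTt=8
SSNNmmTt hits 8/256; gcd=8; 8÷8/256÷8 = 1/32

P(SSNNmmTt) = 1/32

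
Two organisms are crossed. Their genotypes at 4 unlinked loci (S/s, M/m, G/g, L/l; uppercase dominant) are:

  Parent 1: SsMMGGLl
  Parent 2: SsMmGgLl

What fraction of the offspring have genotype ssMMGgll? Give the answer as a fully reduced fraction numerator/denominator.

P(ssMMGgll) = 1/64

SsMMGGLl gametes: SMGL×4, SMGl×4, sMGL×4, sMGl×4
SsMmGgLl gametes: SMGL×1, SMGl×1, SMgL×1, SMgl×1, SmGL×1, SmGl×1, SmgL×1, Smgl×1, sMGL×1, sMGl×1, sMgL×1, sMgl×1, smGL×1, smGl×1, smgL×1, smgl×1
SsMMGGLl×SsMmGgLl grid (16·16=256): SSMMGGLL=4 SSMMGGLl=8 SSMMGGll=4 SSMMGgLL=4 SSMMGgLl=8 SSMMGgll=4 SSMmGGLL=4 SSMmGGLl=8 SSMmGGll=4 SSMmGgLL=4 SSMmGgLl=8 SSMmGgll=4 SsMMGGLL=8 SsMMGGLl=16 SsMMGGll=8 SsMMGgLL=8 SsMMGgLl=16 SsMMGgll=8 SsMmGGLL=8 SsMmGGLl=16 SsMmGGll=8 SsMmGgLL=8 SsMmGgLl=16 SsMmGgll=8 ssMMGGLL=4 ssMMGGLl=8 ssMMGGll=4 ssMMGgLL=4 ssMMGgLl=8 ssMMGgll=4 ssMmGGLL=4 ssMmGGLl=8 ssMmGGll=4 ssMmGgLL=4 ssMmGgLl=8 ssMmGgll=4
ssMMGgll hits 4/256; gcd=4; 4÷4/256÷4 = 1/64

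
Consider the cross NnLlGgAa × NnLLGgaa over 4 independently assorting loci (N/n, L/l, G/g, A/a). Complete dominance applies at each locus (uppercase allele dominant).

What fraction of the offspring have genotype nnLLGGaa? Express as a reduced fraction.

NnLlGgAa gametes: NLGA×1, NLGa×1, NLgA×1, NLga×1, NlGA×1, NlGa×1, NlgA×1, Nlga×1, nLGA×1, nLGa×1, nLgA×1, nLga×1, nlGA×1, nlGa×1, nlgA×1, nlga×1
NnLLGgaa gametes: NLGa×4, NLga×4, nLGa×4, nLga×4
NnLlGgAa×NnLLGgaa grid (16·16=256): NNLLGGAa=4 NNLLGGaa=4 NNLLGgAa=8 NNLLGgaa=8 NNLLggAa=4 NNLLggaa=4 NNLlGGAa=4 NNLlGGaa=4 NNLlGgAa=8 NNLlGgaa=8 NNLlggAa=4 NNLlggaa=4 NnLLGGAa=8 NnLLGGaa=8 NnLLGgAa=16 NnLLGgaa=16 NnLLggAa=8 NnLLggaa=8 NnLlGGAa=8 NnLlGGaa=8 NnLlGgAa=16 NnLlGgaa=16 NnLlggAa=8 NnLlggaa=8 nnLLGGAa=4 nnLLGGaa=4 nnLLGgAa=8 nnLLGgaa=8 nnLLggAa=4 nnLLggaa=4 nnLlGGAa=4 nnLlGGaa=4 nnLlGgAa=8 nnLlGgaa=8 nnLlggAa=4 nnLlggaa=4
nnLLGGaa hits 4/256; gcd=4; 4÷4/256÷4 = 1/64

P(nnLLGGaa) = 1/64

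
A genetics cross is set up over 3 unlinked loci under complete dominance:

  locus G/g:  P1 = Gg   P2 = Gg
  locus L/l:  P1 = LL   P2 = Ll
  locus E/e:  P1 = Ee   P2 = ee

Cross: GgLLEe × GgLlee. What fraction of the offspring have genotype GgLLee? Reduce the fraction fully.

P(GgLLee) = 1/8

GgLLEe gametes: GLE×2, GLe×2, gLE×2, gLe×2
GgLlee gametes: GLe×2, Gle×2, gLe×2, gle×2
GgLLEe×GgLlee grid (8·8=64): GGLLEe=4 GGLLee=4 GGLlEe=4 GGLlee=4 GgLLEe=8 GgLLee=8 GgLlEe=8 GgLlee=8 ggLLEe=4 ggLLee=4 ggLlEe=4 ggLlee=4
GgLLee hits 8/64; gcd=8; 8÷8/64÷8 = 1/8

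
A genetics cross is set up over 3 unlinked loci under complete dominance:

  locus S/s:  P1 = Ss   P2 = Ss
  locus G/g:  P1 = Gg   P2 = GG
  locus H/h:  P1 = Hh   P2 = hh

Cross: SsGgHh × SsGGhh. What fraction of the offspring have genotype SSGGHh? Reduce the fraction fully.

P(SSGGHh) = 1/16

SsGgHh gametes: SGH×1, SGh×1, SgH×1, Sgh×1, sGH×1, sGh×1, sgH×1, sgh×1
SsGGhh gametes: SGh×4, sGh×4
SsGgHh×SsGGhh grid (8·8=64): SSGGHh=4 SSGGhh=4 SSGgHh=4 SSGghh=4 SsGGHh=8 SsGGhh=8 SsGgHh=8 SsGghh=8 ssGGHh=4 ssGGhh=4 ssGgHh=4 ssGghh=4
SSGGHh hits 4/64; gcd=4; 4÷4/64÷4 = 1/16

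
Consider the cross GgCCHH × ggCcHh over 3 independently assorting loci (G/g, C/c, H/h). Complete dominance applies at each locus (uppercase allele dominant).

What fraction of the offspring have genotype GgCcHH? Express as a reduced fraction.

GgCCHH gametes: GCH×4, gCH×4
ggCcHh gametes: gCH×2, gCh×2, gcH×2, gch×2
GgCCHH×ggCcHh grid (8·8=64): GgCCHH=8 GgCCHh=8 GgCcHH=8 GgCcHh=8 ggCCHH=8 ggCCHh=8 ggCcHH=8 ggCcHh=8
GgCcHH hits 8/64; gcd=8; 8÷8/64÷8 = 1/8

P(GgCcHH) = 1/8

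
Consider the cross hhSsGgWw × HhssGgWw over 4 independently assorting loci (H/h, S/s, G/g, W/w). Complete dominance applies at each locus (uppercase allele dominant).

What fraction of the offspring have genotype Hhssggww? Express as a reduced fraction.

hhSsGgWw gametes: hSGW×2, hSGw×2, hSgW×2, hSgw×2, hsGW×2, hsGw×2, hsgW×2, hsgw×2
HhssGgWw gametes: HsGW×2, HsGw×2, HsgW×2, Hsgw×2, hsGW×2, hsGw×2, hsgW×2, hsgw×2
hhSsGgWw×HhssGgWw grid (16·16=256): HhSsGGWW=4 HhSsGGWw=8 HhSsGGww=4 HhSsGgWW=8 HhSsGgWw=16 HhSsGgww=8 HhSsggWW=4 HhSsggWw=8 HhSsggww=4 HhssGGWW=4 HhssGGWw=8 HhssGGww=4 HhssGgWW=8 HhssGgWw=16 HhssGgww=8 HhssggWW=4 HhssggWw=8 Hhssggww=4 hhSsGGWW=4 hhSsGGWw=8 hhSsGGww=4 hhSsGgWW=8 hhSsGgWw=16 hhSsGgww=8 hhSsggWW=4 hhSsggWw=8 hhSsggww=4 hhssGGWW=4 hhssGGWw=8 hhssGGww=4 hhssGgWW=8 hhssGgWw=16 hhssGgww=8 hhssggWW=4 hhssggWw=8 hhssggww=4
Hhssggww hits 4/256; gcd=4; 4÷4/256÷4 = 1/64

P(Hhssggww) = 1/64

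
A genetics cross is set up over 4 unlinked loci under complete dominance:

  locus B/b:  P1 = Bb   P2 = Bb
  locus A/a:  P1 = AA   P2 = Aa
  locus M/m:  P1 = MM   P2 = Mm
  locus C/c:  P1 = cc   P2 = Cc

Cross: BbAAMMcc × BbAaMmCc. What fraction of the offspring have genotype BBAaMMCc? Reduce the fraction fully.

BbAAMMcc gametes: BAMc×8, bAMc×8
BbAaMmCc gametes: BAMC×1, BAMc×1, BAmC×1, BAmc×1, BaMC×1, BaMc×1, BamC×1, Bamc×1, bAMC×1, bAMc×1, bAmC×1, bAmc×1, baMC×1, baMc×1, bamC×1, bamc×1
BbAAMMcc×BbAaMmCc grid (16·16=256): BBAAMMCc=8 BBAAMMcc=8 BBAAMmCc=8 BBAAMmcc=8 BBAaMMCc=8 BBAaMMcc=8 BBAaMmCc=8 BBAaMmcc=8 BbAAMMCc=16 BbAAMMcc=16 BbAAMmCc=16 BbAAMmcc=16 BbAaMMCc=16 BbAaMMcc=16 BbAaMmCc=16 BbAaMmcc=16 bbAAMMCc=8 bbAAMMcc=8 bbAAMmCc=8 bbAAMmcc=8 bbAaMMCc=8 bbAaMMcc=8 bbAaMmCc=8 bbAaMmcc=8
BBAaMMCc hits 8/256; gcd=8; 8÷8/256÷8 = 1/32

P(BBAaMMCc) = 1/32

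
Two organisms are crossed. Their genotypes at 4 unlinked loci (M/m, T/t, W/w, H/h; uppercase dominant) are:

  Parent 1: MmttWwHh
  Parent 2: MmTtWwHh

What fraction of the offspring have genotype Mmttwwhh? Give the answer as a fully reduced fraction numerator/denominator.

P(Mmttwwhh) = 1/64

MmttWwHh gametes: MtWH×2, MtWh×2, MtwH×2, Mtwh×2, mtWH×2, mtWh×2, mtwH×2, mtwh×2
MmTtWwHh gametes: MTWH×1, MTWh×1, MTwH×1, MTwh×1, MtWH×1, MtWh×1, MtwH×1, Mtwh×1, mTWH×1, mTWh×1, mTwH×1, mTwh×1, mtWH×1, mtWh×1, mtwH×1, mtwh×1
MmttWwHh×MmTtWwHh grid (16·16=256): MMTtWWHH=2 MMTtWWHh=4 MMTtWWhh=2 MMTtWwHH=4 MMTtWwHh=8 MMTtWwhh=4 MMTtwwHH=2 MMTtwwHh=4 MMTtwwhh=2 MMttWWHH=2 MMttWWHh=4 MMttWWhh=2 MMttWwHH=4 MMttWwHh=8 MMttWwhh=4 MMttwwHH=2 MMttwwHh=4 MMttwwhh=2 MmTtWWHH=4 MmTtWWHh=8 MmTtWWhh=4 MmTtWwHH=8 MmTtWwHh=16 MmTtWwhh=8 MmTtwwHH=4 MmTtwwHh=8 MmTtwwhh=4 MmttWWHH=4 MmttWWHh=8 MmttWWhh=4 MmttWwHH=8 MmttWwHh=16 MmttWwhh=8 MmttwwHH=4 MmttwwHh=8 Mmttwwhh=4 mmTtWWHH=2 mmTtWWHh=4 mmTtWWhh=2 mmTtWwHH=4 mmTtWwHh=8 mmTtWwhh=4 mmTtwwHH=2 mmTtwwHh=4 mmTtwwhh=2 mmttWWHH=2 mmttWWHh=4 mmttWWhh=2 mmttWwHH=4 mmttWwHh=8 mmttWwhh=4 mmttwwHH=2 mmttwwHh=4 mmttwwhh=2
Mmttwwhh hits 4/256; gcd=4; 4÷4/256÷4 = 1/64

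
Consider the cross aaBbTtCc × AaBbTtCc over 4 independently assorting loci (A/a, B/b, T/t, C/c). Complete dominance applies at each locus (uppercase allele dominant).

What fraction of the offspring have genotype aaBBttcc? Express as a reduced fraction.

aaBbTtCc gametes: aBTC×2, aBTc×2, aBtC×2, aBtc×2, abTC×2, abTc×2, abtC×2, abtc×2
AaBbTtCc gametes: ABTC×1, ABTc×1, ABtC×1, ABtc×1, AbTC×1, AbTc×1, AbtC×1, Abtc×1, aBTC×1, aBTc×1, aBtC×1, aBtc×1, abTC×1, abTc×1, abtC×1, abtc×1
aaBbTtCc×AaBbTtCc grid (16·16=256): AaBBTTCC=2 AaBBTTCc=4 AaBBTTcc=2 AaBBTtCC=4 AaBBTtCc=8 AaBBTtcc=4 AaBBttCC=2 AaBBttCc=4 AaBBttcc=2 AaBbTTCC=4 AaBbTTCc=8 AaBbTTcc=4 AaBbTtCC=8 AaBbTtCc=16 AaBbTtcc=8 AaBbttCC=4 AaBbttCc=8 AaBbttcc=4 AabbTTCC=2 AabbTTCc=4 AabbTTcc=2 AabbTtCC=4 AabbTtCc=8 AabbTtcc=4 AabbttCC=2 AabbttCc=4 Aabbttcc=2 aaBBTTCC=2 aaBBTTCc=4 aaBBTTcc=2 aaBBTtCC=4 aaBBTtCc=8 aaBBTtcc=4 aaBBttCC=2 aaBBttCc=4 aaBBttcc=2 aaBbTTCC=4 aaBbTTCc=8 aaBbTTcc=4 aaBbTtCC=8 aaBbTtCc=16 aaBbTtcc=8 aaBbttCC=4 aaBbttCc=8 aaBbttcc=4 aabbTTCC=2 aabbTTCc=4 aabbTTcc=2 aabbTtCC=4 aabbTtCc=8 aabbTtcc=4 aabbttCC=2 aabbttCc=4 aabbttcc=2
aaBBttcc hits 2/256; gcd=2; 2÷2/256÷2 = 1/128

P(aaBBttcc) = 1/128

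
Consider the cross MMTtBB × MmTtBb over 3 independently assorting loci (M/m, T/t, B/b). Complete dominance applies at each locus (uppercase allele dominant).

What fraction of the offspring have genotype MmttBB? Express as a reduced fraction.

MMTtBB gametes: MTB×4, MtB×4
MmTtBb gametes: MTB×1, MTb×1, MtB×1, Mtb×1, mTB×1, mTb×1, mtB×1, mtb×1
MMTtBB×MmTtBb grid (8·8=64): MMTTBB=4 MMTTBb=4 MMTtBB=8 MMTtBb=8 MMttBB=4 MMttBb=4 MmTTBB=4 MmTTBb=4 MmTtBB=8 MmTtBb=8 MmttBB=4 MmttBb=4
MmttBB hits 4/64; gcd=4; 4÷4/64÷4 = 1/16

P(MmttBB) = 1/16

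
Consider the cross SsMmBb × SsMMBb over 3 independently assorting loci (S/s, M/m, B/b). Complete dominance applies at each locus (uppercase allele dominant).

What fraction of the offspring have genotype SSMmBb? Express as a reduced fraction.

P(SSMmBb) = 1/16

SsMmBb gametes: SMB×1, SMb×1, SmB×1, Smb×1, sMB×1, sMb×1, smB×1, smb×1
SsMMBb gametes: SMB×2, SMb×2, sMB×2, sMb×2
SsMmBb×SsMMBb grid (8·8=64): SSMMBB=2 SSMMBb=4 SSMMbb=2 SSMmBB=2 SSMmBb=4 SSMmbb=2 SsMMBB=4 SsMMBb=8 SsMMbb=4 SsMmBB=4 SsMmBb=8 SsMmbb=4 ssMMBB=2 ssMMBb=4 ssMMbb=2 ssMmBB=2 ssMmBb=4 ssMmbb=2
SSMmBb hits 4/64; gcd=4; 4÷4/64÷4 = 1/16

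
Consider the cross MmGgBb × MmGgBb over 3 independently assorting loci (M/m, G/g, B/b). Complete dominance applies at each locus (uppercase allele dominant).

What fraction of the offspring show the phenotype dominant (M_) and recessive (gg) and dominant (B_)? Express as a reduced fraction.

MmGgBb gametes: MGB×1, MGb×1, MgB×1, Mgb×1, mGB×1, mGb×1, mgB×1, mgb×1
MmGgBb gametes: MGB×1, MGb×1, MgB×1, Mgb×1, mGB×1, mGb×1, mgB×1, mgb×1
MmGgBb×MmGgBb grid (8·8=64): MMGGBB=1 MMGGBb=2 MMGGbb=1 MMGgBB=2 MMGgBb=4 MMGgbb=2 MMggBB=1 MMggBb=2 MMggbb=1 MmGGBB=2 MmGGBb=4 MmGGbb=2 MmGgBB=4 MmGgBb=8 MmGgbb=4 MmggBB=2 MmggBb=4 Mmggbb=2 mmGGBB=1 mmGGBb=2 mmGGbb=1 mmGgBB=2 mmGgBb=4 mmGgbb=2 mmggBB=1 mmggBb=2 mmggbb=1
M_ gg B_ hits 9/64; gcd=1; 9÷1/64÷1 = 9/64

P(M_ gg B_) = 9/64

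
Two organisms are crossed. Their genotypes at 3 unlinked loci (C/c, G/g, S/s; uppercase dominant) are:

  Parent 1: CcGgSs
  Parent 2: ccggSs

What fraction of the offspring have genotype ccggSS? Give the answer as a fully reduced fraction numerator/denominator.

P(ccggSS) = 1/16

CcGgSs gametes: CGS×1, CGs×1, CgS×1, Cgs×1, cGS×1, cGs×1, cgS×1, cgs×1
ccggSs gametes: cgS×4, cgs×4
CcGgSs×ccggSs grid (8·8=64): CcGgSS=4 CcGgSs=8 CcGgss=4 CcggSS=4 CcggSs=8 Ccggss=4 ccGgSS=4 ccGgSs=8 ccGgss=4 ccggSS=4 ccggSs=8 ccggss=4
ccggSS hits 4/64; gcd=4; 4÷4/64÷4 = 1/16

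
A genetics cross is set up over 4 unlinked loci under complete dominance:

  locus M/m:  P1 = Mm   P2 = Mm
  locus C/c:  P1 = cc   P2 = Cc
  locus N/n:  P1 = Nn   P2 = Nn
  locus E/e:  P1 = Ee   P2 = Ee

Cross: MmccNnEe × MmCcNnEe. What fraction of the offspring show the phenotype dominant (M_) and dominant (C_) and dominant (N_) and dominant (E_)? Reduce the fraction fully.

MmccNnEe gametes: McNE×2, McNe×2, McnE×2, Mcne×2, mcNE×2, mcNe×2, mcnE×2, mcne×2
MmCcNnEe gametes: MCNE×1, MCNe×1, MCnE×1, MCne×1, McNE×1, McNe×1, McnE×1, Mcne×1, mCNE×1, mCNe×1, mCnE×1, mCne×1, mcNE×1, mcNe×1, mcnE×1, mcne×1
MmccNnEe×MmCcNnEe grid (16·16=256): MMCcNNEE=2 MMCcNNEe=4 MMCcNNee=2 MMCcNnEE=4 MMCcNnEe=8 MMCcNnee=4 MMCcnnEE=2 MMCcnnEe=4 MMCcnnee=2 MMccNNEE=2 MMccNNEe=4 MMccNNee=2 MMccNnEE=4 MMccNnEe=8 MMccNnee=4 MMccnnEE=2 MMccnnEe=4 MMccnnee=2 MmCcNNEE=4 MmCcNNEe=8 MmCcNNee=4 MmCcNnEE=8 MmCcNnEe=16 MmCcNnee=8 MmCcnnEE=4 MmCcnnEe=8 MmCcnnee=4 MmccNNEE=4 MmccNNEe=8 MmccNNee=4 MmccNnEE=8 MmccNnEe=16 MmccNnee=8 MmccnnEE=4 MmccnnEe=8 Mmccnnee=4 mmCcNNEE=2 mmCcNNEe=4 mmCcNNee=2 mmCcNnEE=4 mmCcNnEe=8 mmCcNnee=4 mmCcnnEE=2 mmCcnnEe=4 mmCcnnee=2 mmccNNEE=2 mmccNNEe=4 mmccNNee=2 mmccNnEE=4 mmccNnEe=8 mmccNnee=4 mmccnnEE=2 mmccnnEe=4 mmccnnee=2
M_ C_ N_ E_ hits 54/256; gcd=2; 54÷2/256÷2 = 27/128

P(M_ C_ N_ E_) = 27/128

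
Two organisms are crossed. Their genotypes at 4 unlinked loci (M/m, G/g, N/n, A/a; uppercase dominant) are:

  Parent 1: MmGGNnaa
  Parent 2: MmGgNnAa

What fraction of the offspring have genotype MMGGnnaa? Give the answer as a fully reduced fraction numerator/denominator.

MmGGNnaa gametes: MGNa×4, MGna×4, mGNa×4, mGna×4
MmGgNnAa gametes: MGNA×1, MGNa×1, MGnA×1, MGna×1, MgNA×1, MgNa×1, MgnA×1, Mgna×1, mGNA×1, mGNa×1, mGnA×1, mGna×1, mgNA×1, mgNa×1, mgnA×1, mgna×1
MmGGNnaa×MmGgNnAa grid (16·16=256): MMGGNNAa=4 MMGGNNaa=4 MMGGNnAa=8 MMGGNnaa=8 MMGGnnAa=4 MMGGnnaa=4 MMGgNNAa=4 MMGgNNaa=4 MMGgNnAa=8 MMGgNnaa=8 MMGgnnAa=4 MMGgnnaa=4 MmGGNNAa=8 MmGGNNaa=8 MmGGNnAa=16 MmGGNnaa=16 MmGGnnAa=8 MmGGnnaa=8 MmGgNNAa=8 MmGgNNaa=8 MmGgNnAa=16 MmGgNnaa=16 MmGgnnAa=8 MmGgnnaa=8 mmGGNNAa=4 mmGGNNaa=4 mmGGNnAa=8 mmGGNnaa=8 mmGGnnAa=4 mmGGnnaa=4 mmGgNNAa=4 mmGgNNaa=4 mmGgNnAa=8 mmGgNnaa=8 mmGgnnAa=4 mmGgnnaa=4
MMGGnnaa hits 4/256; gcd=4; 4÷4/256÷4 = 1/64

P(MMGGnnaa) = 1/64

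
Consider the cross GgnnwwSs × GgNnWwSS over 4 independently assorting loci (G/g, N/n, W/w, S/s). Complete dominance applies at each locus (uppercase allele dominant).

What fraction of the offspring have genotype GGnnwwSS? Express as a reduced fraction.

P(GGnnwwSS) = 1/32

GgnnwwSs gametes: GnwS×4, Gnws×4, gnwS×4, gnws×4
GgNnWwSS gametes: GNWS×2, GNwS×2, GnWS×2, GnwS×2, gNWS×2, gNwS×2, gnWS×2, gnwS×2
GgnnwwSs×GgNnWwSS grid (16·16=256): GGNnWwSS=8 GGNnWwSs=8 GGNnwwSS=8 GGNnwwSs=8 GGnnWwSS=8 GGnnWwSs=8 GGnnwwSS=8 GGnnwwSs=8 GgNnWwSS=16 GgNnWwSs=16 GgNnwwSS=16 GgNnwwSs=16 GgnnWwSS=16 GgnnWwSs=16 GgnnwwSS=16 GgnnwwSs=16 ggNnWwSS=8 ggNnWwSs=8 ggNnwwSS=8 ggNnwwSs=8 ggnnWwSS=8 ggnnWwSs=8 ggnnwwSS=8 ggnnwwSs=8
GGnnwwSS hits 8/256; gcd=8; 8÷8/256÷8 = 1/32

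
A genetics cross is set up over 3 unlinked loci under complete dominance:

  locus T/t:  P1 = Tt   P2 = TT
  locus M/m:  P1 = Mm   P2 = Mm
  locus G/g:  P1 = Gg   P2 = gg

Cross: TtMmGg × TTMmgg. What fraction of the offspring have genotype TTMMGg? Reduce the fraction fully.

P(TTMMGg) = 1/16

TtMmGg gametes: TMG×1, TMg×1, TmG×1, Tmg×1, tMG×1, tMg×1, tmG×1, tmg×1
TTMmgg gametes: TMg×4, Tmg×4
TtMmGg×TTMmgg grid (8·8=64): TTMMGg=4 TTMMgg=4 TTMmGg=8 TTMmgg=8 TTmmGg=4 TTmmgg=4 TtMMGg=4 TtMMgg=4 TtMmGg=8 TtMmgg=8 TtmmGg=4 Ttmmgg=4
TTMMGg hits 4/64; gcd=4; 4÷4/64÷4 = 1/16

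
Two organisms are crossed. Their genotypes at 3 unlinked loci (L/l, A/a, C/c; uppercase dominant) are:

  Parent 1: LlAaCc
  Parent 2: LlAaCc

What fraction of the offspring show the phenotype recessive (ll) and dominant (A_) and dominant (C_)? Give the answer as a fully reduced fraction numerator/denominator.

LlAaCc gametes: LAC×1, LAc×1, LaC×1, Lac×1, lAC×1, lAc×1, laC×1, lac×1
LlAaCc gametes: LAC×1, LAc×1, LaC×1, Lac×1, lAC×1, lAc×1, laC×1, lac×1
LlAaCc×LlAaCc grid (8·8=64): LLAACC=1 LLAACc=2 LLAAcc=1 LLAaCC=2 LLAaCc=4 LLAacc=2 LLaaCC=1 LLaaCc=2 LLaacc=1 LlAACC=2 LlAACc=4 LlAAcc=2 LlAaCC=4 LlAaCc=8 LlAacc=4 LlaaCC=2 LlaaCc=4 Llaacc=2 llAACC=1 llAACc=2 llAAcc=1 llAaCC=2 llAaCc=4 llAacc=2 llaaCC=1 llaaCc=2 llaacc=1
ll A_ C_ hits 9/64; gcd=1; 9÷1/64÷1 = 9/64

P(ll A_ C_) = 9/64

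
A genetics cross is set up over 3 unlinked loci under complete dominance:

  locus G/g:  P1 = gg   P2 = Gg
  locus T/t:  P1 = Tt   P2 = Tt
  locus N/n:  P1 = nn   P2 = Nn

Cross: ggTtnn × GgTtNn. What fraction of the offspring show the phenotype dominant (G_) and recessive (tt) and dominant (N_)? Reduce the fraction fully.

P(G_ tt N_) = 1/16

ggTtnn gametes: gTn×4, gtn×4
GgTtNn gametes: GTN×1, GTn×1, GtN×1, Gtn×1, gTN×1, gTn×1, gtN×1, gtn×1
ggTtnn×GgTtNn grid (8·8=64): GgTTNn=4 GgTTnn=4 GgTtNn=8 GgTtnn=8 GgttNn=4 Ggttnn=4 ggTTNn=4 ggTTnn=4 ggTtNn=8 ggTtnn=8 ggttNn=4 ggttnn=4
G_ tt N_ hits 4/64; gcd=4; 4÷4/64÷4 = 1/16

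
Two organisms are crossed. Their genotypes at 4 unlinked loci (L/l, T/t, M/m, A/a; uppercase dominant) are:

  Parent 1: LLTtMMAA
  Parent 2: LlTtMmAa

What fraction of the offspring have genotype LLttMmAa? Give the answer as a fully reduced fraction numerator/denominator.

P(LLttMmAa) = 1/32

LLTtMMAA gametes: LTMA×8, LtMA×8
LlTtMmAa gametes: LTMA×1, LTMa×1, LTmA×1, LTma×1, LtMA×1, LtMa×1, LtmA×1, Ltma×1, lTMA×1, lTMa×1, lTmA×1, lTma×1, ltMA×1, ltMa×1, ltmA×1, ltma×1
LLTtMMAA×LlTtMmAa grid (16·16=256): LLTTMMAA=8 LLTTMMAa=8 LLTTMmAA=8 LLTTMmAa=8 LLTtMMAA=16 LLTtMMAa=16 LLTtMmAA=16 LLTtMmAa=16 LLttMMAA=8 LLttMMAa=8 LLttMmAA=8 LLttMmAa=8 LlTTMMAA=8 LlTTMMAa=8 LlTTMmAA=8 LlTTMmAa=8 LlTtMMAA=16 LlTtMMAa=16 LlTtMmAA=16 LlTtMmAa=16 LlttMMAA=8 LlttMMAa=8 LlttMmAA=8 LlttMmAa=8
LLttMmAa hits 8/256; gcd=8; 8÷8/256÷8 = 1/32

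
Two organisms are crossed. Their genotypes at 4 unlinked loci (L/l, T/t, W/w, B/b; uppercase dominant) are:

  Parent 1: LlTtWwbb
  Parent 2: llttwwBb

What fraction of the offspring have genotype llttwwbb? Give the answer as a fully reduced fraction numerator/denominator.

LlTtWwbb gametes: LTWb×2, LTwb×2, LtWb×2, Ltwb×2, lTWb×2, lTwb×2, ltWb×2, ltwb×2
llttwwBb gametes: ltwB×8, ltwb×8
LlTtWwbb×llttwwBb grid (16·16=256): LlTtWwBb=16 LlTtWwbb=16 LlTtwwBb=16 LlTtwwbb=16 LlttWwBb=16 LlttWwbb=16 LlttwwBb=16 Llttwwbb=16 llTtWwBb=16 llTtWwbb=16 llTtwwBb=16 llTtwwbb=16 llttWwBb=16 llttWwbb=16 llttwwBb=16 llttwwbb=16
llttwwbb hits 16/256; gcd=16; 16÷16/256÷16 = 1/16

P(llttwwbb) = 1/16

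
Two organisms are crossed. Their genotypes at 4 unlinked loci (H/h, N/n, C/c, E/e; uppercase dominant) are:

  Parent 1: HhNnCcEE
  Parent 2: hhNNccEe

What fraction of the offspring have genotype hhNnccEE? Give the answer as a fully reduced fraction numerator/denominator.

P(hhNnccEE) = 1/16

HhNnCcEE gametes: HNCE×2, HNcE×2, HnCE×2, HncE×2, hNCE×2, hNcE×2, hnCE×2, hncE×2
hhNNccEe gametes: hNcE×8, hNce×8
HhNnCcEE×hhNNccEe grid (16·16=256): HhNNCcEE=16 HhNNCcEe=16 HhNNccEE=16 HhNNccEe=16 HhNnCcEE=16 HhNnCcEe=16 HhNnccEE=16 HhNnccEe=16 hhNNCcEE=16 hhNNCcEe=16 hhNNccEE=16 hhNNccEe=16 hhNnCcEE=16 hhNnCcEe=16 hhNnccEE=16 hhNnccEe=16
hhNnccEE hits 16/256; gcd=16; 16÷16/256÷16 = 1/16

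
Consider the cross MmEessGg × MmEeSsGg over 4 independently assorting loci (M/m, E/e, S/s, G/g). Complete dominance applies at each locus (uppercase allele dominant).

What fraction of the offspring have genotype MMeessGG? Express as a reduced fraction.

P(MMeessGG) = 1/128

MmEessGg gametes: MEsG×2, MEsg×2, MesG×2, Mesg×2, mEsG×2, mEsg×2, mesG×2, mesg×2
MmEeSsGg gametes: MESG×1, MESg×1, MEsG×1, MEsg×1, MeSG×1, MeSg×1, MesG×1, Mesg×1, mESG×1, mESg×1, mEsG×1, mEsg×1, meSG×1, meSg×1, mesG×1, mesg×1
MmEessGg×MmEeSsGg grid (16·16=256): MMEESsGG=2 MMEESsGg=4 MMEESsgg=2 MMEEssGG=2 MMEEssGg=4 MMEEssgg=2 MMEeSsGG=4 MMEeSsGg=8 MMEeSsgg=4 MMEessGG=4 MMEessGg=8 MMEessgg=4 MMeeSsGG=2 MMeeSsGg=4 MMeeSsgg=2 MMeessGG=2 MMeessGg=4 MMeessgg=2 MmEESsGG=4 MmEESsGg=8 MmEESsgg=4 MmEEssGG=4 MmEEssGg=8 MmEEssgg=4 MmEeSsGG=8 MmEeSsGg=16 MmEeSsgg=8 MmEessGG=8 MmEessGg=16 MmEessgg=8 MmeeSsGG=4 MmeeSsGg=8 MmeeSsgg=4 MmeessGG=4 MmeessGg=8 Mmeessgg=4 mmEESsGG=2 mmEESsGg=4 mmEESsgg=2 mmEEssGG=2 mmEEssGg=4 mmEEssgg=2 mmEeSsGG=4 mmEeSsGg=8 mmEeSsgg=4 mmEessGG=4 mmEessGg=8 mmEessgg=4 mmeeSsGG=2 mmeeSsGg=4 mmeeSsgg=2 mmeessGG=2 mmeessGg=4 mmeessgg=2
MMeessGG hits 2/256; gcd=2; 2÷2/256÷2 = 1/128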